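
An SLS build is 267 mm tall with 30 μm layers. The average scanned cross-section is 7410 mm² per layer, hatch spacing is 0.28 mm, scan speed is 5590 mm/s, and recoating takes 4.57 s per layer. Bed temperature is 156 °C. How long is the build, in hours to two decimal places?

23.00 hours

Layer count = ceil(267 / 0.03) = 8900.
Per-layer scan distance = 7410 / 0.28 = 26464.3 mm.
Scan time per layer: 26464.3 / 5590 → 4.7342 s.
Time per layer: 4.7342 + 4.57 → 9.3042 s.
Total: 8900 × 9.3042 s = 82807.38 s → 23.00 hours.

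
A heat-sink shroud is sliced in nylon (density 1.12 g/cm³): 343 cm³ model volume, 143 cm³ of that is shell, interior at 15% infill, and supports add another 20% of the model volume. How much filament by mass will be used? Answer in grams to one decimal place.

Volume inside the shell = 343 − 143 = 200 cm³.
Deposited infill = 0.15 × 200 = 30 cm³.
Support: 0.20 × 343 → 68.6 cm³.
Deposited volume: 143 + 30 + 68.6 → 241.6 cm³.
Mass: 241.6 × 1.12 → 270.592 g.

270.6 g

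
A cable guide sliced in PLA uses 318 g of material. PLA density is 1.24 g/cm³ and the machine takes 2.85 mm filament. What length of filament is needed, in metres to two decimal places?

Volume = 318 g / 1.24 g·cm⁻³ = 256.4516 cm³ = 256451.6 mm³.
Filament cross-section = π × (2.85/2)² = 6.3794 mm².
L = V/A = 256451.6/6.3794 = 40199.96 mm → 40.20 m.

40.20 m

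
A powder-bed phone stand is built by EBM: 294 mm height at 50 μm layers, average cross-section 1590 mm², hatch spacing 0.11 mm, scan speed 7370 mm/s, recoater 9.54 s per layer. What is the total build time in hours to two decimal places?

Layer count = ceil(294 / 0.05) = 5880.
Per-layer scan distance: 1590 / 0.11 → 14454.5 mm.
Scan time per layer = 14454.5 / 7370, so 1.9613 s.
Per-layer time: 1.9613 + 9.54 → 11.5013 s.
Total: 5880 × 11.5013 s = 67627.644 s → 18.79 hours.

18.79 hours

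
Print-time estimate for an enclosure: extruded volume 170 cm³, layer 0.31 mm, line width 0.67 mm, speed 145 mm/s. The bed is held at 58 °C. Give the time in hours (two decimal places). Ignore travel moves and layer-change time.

1.57 hours

Bead cross-section = 0.31 × 0.67 = 0.2077 mm².
Total extruded path = 170000/0.2077 = 818488.2 mm.
Time extruding = 818488.2 / 145, so 5644.7 s.
Converting: 5644.7 s = 1.57 hours.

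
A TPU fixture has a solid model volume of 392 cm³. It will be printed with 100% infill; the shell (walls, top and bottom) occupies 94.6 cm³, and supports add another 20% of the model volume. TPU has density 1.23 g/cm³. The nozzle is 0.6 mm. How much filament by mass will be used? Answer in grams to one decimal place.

578.6 g

Infill region = 392 − 94.6 = 297.4 cm³.
Deposited infill: 1.00 × 297.4 → 297.4 cm³.
Support: 0.20 × 392 → 78.4 cm³.
Total printed volume: 94.6 + 297.4 + 78.4 → 470.4 cm³.
Mass = 470.4 × 1.23, so 578.592 g.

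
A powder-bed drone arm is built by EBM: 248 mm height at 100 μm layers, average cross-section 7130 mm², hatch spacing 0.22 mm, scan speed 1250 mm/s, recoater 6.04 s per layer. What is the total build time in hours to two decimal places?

22.02 hours

Layer count = ceil(248 / 0.1) = 2480.
Per-layer scan distance = 7130 / 0.22 = 32409.1 mm.
Beam time per layer = 32409.1 / 1250 = 25.9273 s.
Layer cycle: 25.9273 + 6.04 → 31.9673 s.
Build time = 2480 × 31.9673 = 79278.904 s = 22.02 hours.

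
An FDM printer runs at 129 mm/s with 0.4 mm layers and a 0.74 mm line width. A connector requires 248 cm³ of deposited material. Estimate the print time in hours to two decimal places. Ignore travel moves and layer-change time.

Line area = 0.4 × 0.74 = 0.296 mm².
Toolpath length = 248 cm³ / 0.296 mm² = 248000 / 0.296 = 837837.8 mm.
Extrusion time = 837837.8 / 129, so 6494.9 s.
6494.9 s = 1.80 hours.

1.80 hours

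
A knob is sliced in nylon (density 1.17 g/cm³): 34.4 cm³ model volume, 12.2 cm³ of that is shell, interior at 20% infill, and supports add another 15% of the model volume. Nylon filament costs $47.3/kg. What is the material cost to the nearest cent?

$1.21

Interior volume = 34.4 − 12.2 = 22.2 cm³.
Infill volume = 0.20 × 22.2 = 4.44 cm³.
Support = 0.15 × 34.4 = 5.16 cm³.
Deposited volume = 12.2 + 4.44 + 5.16, so 21.8 cm³.
Mass = 21.8 × 1.17, so 25.506 g.
At $47.3/kg: 25.506/1000 × 47.3 = $1.21.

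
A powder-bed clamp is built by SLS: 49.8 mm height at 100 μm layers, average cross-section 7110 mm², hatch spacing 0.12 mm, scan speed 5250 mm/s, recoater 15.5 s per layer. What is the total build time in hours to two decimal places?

3.71 hours

Number of layers: 49.8 / 0.1 → 498 (rounded up).
Hatch length per layer: 7110 / 0.12 → 59250 mm.
Per-layer scan time = 59250 / 5250 = 11.2857 s.
Layer cycle: 11.2857 + 15.5 → 26.7857 s.
Total: 498 × 26.7857 s = 13339.2786 s → 3.71 hours.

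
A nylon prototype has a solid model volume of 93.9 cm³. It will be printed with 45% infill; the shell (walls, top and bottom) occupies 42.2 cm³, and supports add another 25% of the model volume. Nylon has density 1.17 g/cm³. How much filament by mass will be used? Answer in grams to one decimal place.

104.1 g

Interior volume = 93.9 − 42.2 = 51.7 cm³.
Infill deposited = 0.45 × 51.7, so 23.265 cm³.
Support = 0.25 × 93.9 = 23.475 cm³.
Total extruded = 42.2 + 23.265 + 23.475 = 88.94 cm³.
Mass = 88.94 × 1.17, so 104.0598 g.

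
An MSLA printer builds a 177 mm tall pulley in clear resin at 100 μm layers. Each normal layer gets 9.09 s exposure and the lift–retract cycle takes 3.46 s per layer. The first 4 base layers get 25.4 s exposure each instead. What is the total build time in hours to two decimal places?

6.19 hours

Layer count = ceil(177 / 0.1) = 1770.
Base layers: 4 × (25.4 + 3.46) → 115.44 s.
Remaining layers = 1766 × (9.09 + 3.46), so 22163.3 s.
Sum: 115.44 + 22163.3 = 22278.74 s → 6.19 hours.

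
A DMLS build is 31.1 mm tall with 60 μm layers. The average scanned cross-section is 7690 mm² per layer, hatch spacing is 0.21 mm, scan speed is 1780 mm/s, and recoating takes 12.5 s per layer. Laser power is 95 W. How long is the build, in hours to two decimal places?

4.77 hours

Number of layers: 31.1 / 0.06 → 519 (rounded up).
Per-layer scan distance: 7690 / 0.21 → 36619 mm.
Laser time per layer = 36619 / 1780, so 20.5725 s.
Per-layer time = 20.5725 + 12.5 = 33.0725 s.
Total: 519 × 33.0725 s = 17164.6275 s → 4.77 hours.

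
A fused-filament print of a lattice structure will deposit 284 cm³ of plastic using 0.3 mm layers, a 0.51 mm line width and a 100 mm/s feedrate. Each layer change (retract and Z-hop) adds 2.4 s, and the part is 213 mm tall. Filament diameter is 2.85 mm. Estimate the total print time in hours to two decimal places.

5.63 hours

Bead cross-section = 0.3 × 0.51 = 0.153 mm².
Toolpath length = 284 cm³ / 0.153 mm² = 284000 / 0.153 = 1856209.2 mm.
Time extruding = 1856209.2 / 100, so 18562.1 s.
Layer count = ceil(213 / 0.3) = 710.
Layer-change overhead: 710 × 2.4 → 1704 s.
Altogether 18562.1 + 1704 = 20266.1 s, i.e. 5.63 hours.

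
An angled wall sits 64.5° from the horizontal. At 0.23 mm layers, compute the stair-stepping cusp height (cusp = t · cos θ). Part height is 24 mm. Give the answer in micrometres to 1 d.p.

h_c = t·cos θ = 0.23 × 0.4305 = 0.099015 mm (99.0 μm).

99.0 μm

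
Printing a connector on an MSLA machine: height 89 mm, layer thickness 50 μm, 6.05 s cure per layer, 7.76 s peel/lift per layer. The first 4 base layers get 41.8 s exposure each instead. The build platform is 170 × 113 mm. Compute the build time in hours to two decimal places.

6.87 hours

Layers = ⌈89/0.05⌉ = 1780.
Burn-in layers = 4 × (41.8 + 7.76) = 198.24 s.
Regular layers: 1776 × (6.05 + 7.76) → 24526.56 s.
Sum: 198.24 + 24526.56 = 24724.8 s → 6.87 hours.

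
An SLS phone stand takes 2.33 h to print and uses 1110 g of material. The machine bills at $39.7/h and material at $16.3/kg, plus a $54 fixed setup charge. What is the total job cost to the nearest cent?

$164.59

Machine-time cost: 39.7 × 2.33 → $92.501.
Material cost = 16.3 × 1110/1000 = $18.093.
Adding setup: 92.501 + 18.093 + 54 → 164.594 ≈ $164.59.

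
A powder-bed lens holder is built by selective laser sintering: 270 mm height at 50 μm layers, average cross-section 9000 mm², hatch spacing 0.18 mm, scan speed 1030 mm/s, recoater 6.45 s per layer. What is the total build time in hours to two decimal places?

82.49 hours

Layers = ⌈270/0.05⌉ = 5400.
Hatch length per layer = 9000 / 0.18, so 50000 mm.
Laser time per layer: 50000 / 1030 → 48.5437 s.
Layer cycle = 48.5437 + 6.45, so 54.9937 s.
5400 layers × 54.9937 s/layer = 296965.98 s, i.e. 82.49 hours.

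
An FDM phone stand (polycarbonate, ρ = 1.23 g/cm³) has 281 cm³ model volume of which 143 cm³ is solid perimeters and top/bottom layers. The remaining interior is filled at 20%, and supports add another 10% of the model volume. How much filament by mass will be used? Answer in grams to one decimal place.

244.4 g

Volume inside the shell: 281 − 143 → 138 cm³.
Deposited infill: 0.20 × 138 → 27.6 cm³.
Support = 0.10 × 281 = 28.1 cm³.
Total printed volume = 143 + 27.6 + 28.1 = 198.7 cm³.
Mass = 198.7 × 1.23, so 244.401 g.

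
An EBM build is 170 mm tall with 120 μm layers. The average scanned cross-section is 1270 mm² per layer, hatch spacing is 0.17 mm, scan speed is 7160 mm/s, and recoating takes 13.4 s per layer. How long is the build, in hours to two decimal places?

5.69 hours

Layer count = ceil(170 / 0.12) = 1417.
Hatch length per layer: 1270 / 0.17 → 7470.6 mm.
Per-layer scan time: 7470.6 / 7160 → 1.0434 s.
Layer cycle: 1.0434 + 13.4 → 14.4434 s.
Build time = 1417 × 14.4434 = 20466.2978 s = 5.69 hours.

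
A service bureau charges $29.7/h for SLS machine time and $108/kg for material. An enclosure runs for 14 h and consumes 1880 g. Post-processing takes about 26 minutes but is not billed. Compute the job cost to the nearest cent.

$618.84

Machine cost = 29.7 × 14, so $415.80.
Feedstock cost: 108 × 1880/1000 → $203.04.
Job cost: 415.80 + 203.04 = $618.84.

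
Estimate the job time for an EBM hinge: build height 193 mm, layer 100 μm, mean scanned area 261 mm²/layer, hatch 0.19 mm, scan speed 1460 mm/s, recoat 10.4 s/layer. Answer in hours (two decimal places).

Number of layers: 193 / 0.1 → 1930 (rounded up).
Per-layer scan distance = 261 / 0.19, so 1373.7 mm.
Beam time per layer: 1373.7 / 1460 → 0.9409 s.
Time per layer = 0.9409 + 10.4, so 11.3409 s.
1930 layers × 11.3409 s/layer = 21887.937 s, i.e. 6.08 hours.

6.08 hours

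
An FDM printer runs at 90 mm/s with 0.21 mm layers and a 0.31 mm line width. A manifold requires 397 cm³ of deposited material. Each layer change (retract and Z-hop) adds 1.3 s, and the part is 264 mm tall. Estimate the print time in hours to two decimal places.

19.28 hours

Extrusion cross-section = 0.21 × 0.31, so 0.0651 mm².
Toolpath length = 397 cm³ / 0.0651 mm² = 397000 / 0.0651 = 6098310.3 mm.
Print-move time = 6098310.3 / 90, so 67759 s.
Number of layers: 264 / 0.21 → 1258 (rounded up).
Z-hop total = 1258 × 1.3 = 1635.4 s.
Total = 67759 + 1635.4 = 69394.4 s = 19.28 hours.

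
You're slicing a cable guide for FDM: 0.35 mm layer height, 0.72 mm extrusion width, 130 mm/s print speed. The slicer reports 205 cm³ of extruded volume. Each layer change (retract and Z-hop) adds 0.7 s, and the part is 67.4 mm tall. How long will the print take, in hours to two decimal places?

Bead cross-section = 0.35 × 0.72, so 0.252 mm².
Toolpath length = 205 cm³ / 0.252 mm² = 205000 / 0.252 = 813492.1 mm.
Print-move time = 813492.1 / 130, so 6257.6 s.
Layer count = ceil(67.4 / 0.35) = 193.
Non-print overhead = 193 × 0.7 = 135.1 s.
Total = 6257.6 + 135.1 = 6392.7 s = 1.78 hours.

1.78 hours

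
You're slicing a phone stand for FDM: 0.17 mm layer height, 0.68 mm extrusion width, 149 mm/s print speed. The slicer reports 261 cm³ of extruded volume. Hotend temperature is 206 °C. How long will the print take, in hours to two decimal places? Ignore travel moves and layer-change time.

Extrusion cross-section = 0.17 × 0.68, so 0.1156 mm².
Total extruded path = 261000/0.1156 = 2257785.5 mm.
Time extruding = 2257785.5 / 149, so 15152.9 s.
15152.9 s = 4.21 hours.

4.21 hours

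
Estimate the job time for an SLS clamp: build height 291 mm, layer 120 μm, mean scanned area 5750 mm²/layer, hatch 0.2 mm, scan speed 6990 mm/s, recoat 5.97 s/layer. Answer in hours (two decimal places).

6.79 hours

Layer count = ceil(291 / 0.12) = 2425.
Per-layer scan distance: 5750 / 0.2 → 28750 mm.
Scan time per layer = 28750 / 6990 = 4.113 s.
Layer cycle = 4.113 + 5.97 = 10.083 s.
2425 layers × 10.083 s/layer = 24451.275 s, i.e. 6.79 hours.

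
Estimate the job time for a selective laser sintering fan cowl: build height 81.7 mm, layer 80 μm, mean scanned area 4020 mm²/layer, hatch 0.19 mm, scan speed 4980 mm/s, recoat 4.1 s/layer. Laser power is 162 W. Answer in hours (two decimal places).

Number of layers: 81.7 / 0.08 → 1022 (rounded up).
Hatch length per layer: 4020 / 0.19 → 21157.9 mm.
Scan time per layer = 21157.9 / 4980, so 4.2486 s.
Layer cycle = 4.2486 + 4.1, so 8.3486 s.
Build time = 1022 × 8.3486 = 8532.2692 s = 2.37 hours.

2.37 hours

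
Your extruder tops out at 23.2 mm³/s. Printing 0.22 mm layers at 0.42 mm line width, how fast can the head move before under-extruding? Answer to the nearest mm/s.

Extrusion cross-section = 0.22 × 0.42, so 0.0924 mm².
Max speed = 23.2 / 0.0924 = 251.08 ≈ 251 mm/s.

251 mm/s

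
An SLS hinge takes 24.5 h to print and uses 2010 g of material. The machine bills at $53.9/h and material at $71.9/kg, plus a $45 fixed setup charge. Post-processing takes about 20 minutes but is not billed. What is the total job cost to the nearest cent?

$1510.07

Machine cost: 53.9 × 24.5 → $1320.55.
Feedstock cost = 71.9 × 2010/1000 = $144.519.
Adding setup: 1320.55 + 144.519 + 45 → 1510.069 ≈ $1510.07.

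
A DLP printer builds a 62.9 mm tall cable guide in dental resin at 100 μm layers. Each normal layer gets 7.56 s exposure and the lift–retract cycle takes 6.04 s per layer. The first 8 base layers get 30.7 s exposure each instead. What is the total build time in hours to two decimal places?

Layers = ⌈62.9/0.1⌉ = 629.
Burn-in layers = 8 × (30.7 + 6.04), so 293.92 s.
Regular layers = 621 × (7.56 + 6.04) = 8445.6 s.
Total = 293.92 + 8445.6 = 8739.52 s = 2.43 hours.

2.43 hours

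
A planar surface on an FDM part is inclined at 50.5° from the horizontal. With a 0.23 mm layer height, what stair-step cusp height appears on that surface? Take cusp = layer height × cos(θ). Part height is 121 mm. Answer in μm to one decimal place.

Cusp = layer height × cos(50.5°) = 0.23 × 0.6361 = 0.146303 mm = 146.3 μm.

146.3 μm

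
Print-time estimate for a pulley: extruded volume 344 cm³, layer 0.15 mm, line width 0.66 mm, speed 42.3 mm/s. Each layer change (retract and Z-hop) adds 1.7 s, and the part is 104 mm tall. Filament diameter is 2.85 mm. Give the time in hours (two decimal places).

23.15 hours

Extrusion cross-section: 0.15 × 0.66 → 0.099 mm².
Path length: 344000 mm³ / 0.099 mm² → 3474747.5 mm.
Extrusion time = 3474747.5 / 42.3, so 82145.3 s.
Layer count = ceil(104 / 0.15) = 694.
Z-hop total: 694 × 1.7 → 1179.8 s.
Altogether 82145.3 + 1179.8 = 83325.1 s, i.e. 23.15 hours.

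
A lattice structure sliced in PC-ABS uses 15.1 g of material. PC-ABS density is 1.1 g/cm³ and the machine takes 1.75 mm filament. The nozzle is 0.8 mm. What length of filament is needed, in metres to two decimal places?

Volume = 15.1 g / 1.1 g·cm⁻³ = 13.7273 cm³ = 13727.3 mm³.
A = π r² = π × 0.875² = 2.4053 mm².
L = V/A = 13727.3/2.4053 = 5707.11 mm → 5.71 m.

5.71 m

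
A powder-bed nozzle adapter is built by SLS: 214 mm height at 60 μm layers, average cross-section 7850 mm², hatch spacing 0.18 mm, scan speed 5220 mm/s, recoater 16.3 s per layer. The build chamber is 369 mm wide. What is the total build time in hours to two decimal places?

24.43 hours

Layer count = ceil(214 / 0.06) = 3567.
Scan path per layer = 7850 / 0.18 = 43611.1 mm.
Scan time per layer = 43611.1 / 5220 = 8.3546 s.
Per-layer time: 8.3546 + 16.3 → 24.6546 s.
3567 layers × 24.6546 s/layer = 87942.9582 s, i.e. 24.43 hours.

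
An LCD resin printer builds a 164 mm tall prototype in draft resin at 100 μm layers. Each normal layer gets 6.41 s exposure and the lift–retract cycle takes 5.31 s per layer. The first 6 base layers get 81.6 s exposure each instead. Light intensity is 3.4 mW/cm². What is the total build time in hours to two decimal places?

Layer count = ceil(164 / 0.1) = 1640.
Base layers = 6 × (81.6 + 5.31), so 521.46 s.
Remaining layers: 1634 × (6.41 + 5.31) → 19150.48 s.
Total = 521.46 + 19150.48 = 19671.94 s = 5.46 hours.

5.46 hours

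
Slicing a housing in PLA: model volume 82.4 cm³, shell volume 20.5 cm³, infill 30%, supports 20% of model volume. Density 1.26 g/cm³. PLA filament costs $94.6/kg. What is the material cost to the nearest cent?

$6.62

Volume inside the shell = 82.4 − 20.5 = 61.9 cm³.
Deposited infill: 0.30 × 61.9 → 18.57 cm³.
Support = 0.20 × 82.4 = 16.48 cm³.
Total printed volume = 20.5 + 18.57 + 16.48 = 55.55 cm³.
Mass = 55.55 × 1.26 = 69.993 g.
Cost = 69.993 g / 1000 × $94.6/kg = $6.62.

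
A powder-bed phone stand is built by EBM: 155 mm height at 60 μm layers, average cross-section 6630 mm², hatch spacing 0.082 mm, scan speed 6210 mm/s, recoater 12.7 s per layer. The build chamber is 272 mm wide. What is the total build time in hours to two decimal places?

18.46 hours

Layer count = ceil(155 / 0.06) = 2584.
Per-layer scan distance = 6630 / 0.082, so 80853.7 mm.
Per-layer scan time: 80853.7 / 6210 → 13.0199 s.
Per-layer time = 13.0199 + 12.7, so 25.7199 s.
Total: 2584 × 25.7199 s = 66460.2216 s → 18.46 hours.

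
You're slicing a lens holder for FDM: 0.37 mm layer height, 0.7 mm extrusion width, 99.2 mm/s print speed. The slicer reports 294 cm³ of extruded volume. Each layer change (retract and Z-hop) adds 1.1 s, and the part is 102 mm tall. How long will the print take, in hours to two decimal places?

3.26 hours

Bead cross-section: 0.37 × 0.7 → 0.259 mm².
Total extruded path = 294000/0.259 = 1135135.1 mm.
Extrusion time = 1135135.1 / 99.2 = 11442.9 s.
Layer count = ceil(102 / 0.37) = 276.
Non-print overhead: 276 × 1.1 → 303.6 s.
Total = 11442.9 + 303.6 = 11746.5 s = 3.26 hours.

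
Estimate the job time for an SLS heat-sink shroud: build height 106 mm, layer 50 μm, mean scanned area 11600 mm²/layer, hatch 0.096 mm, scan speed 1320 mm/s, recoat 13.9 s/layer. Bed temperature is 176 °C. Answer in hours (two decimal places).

Layers = ⌈106/0.05⌉ = 2120.
Hatch length per layer = 11600 / 0.096, so 120833.3 mm.
Scan time per layer: 120833.3 / 1320 → 91.5404 s.
Per-layer time = 91.5404 + 13.9 = 105.4404 s.
Build time = 2120 × 105.4404 = 223533.648 s = 62.09 hours.

62.09 hours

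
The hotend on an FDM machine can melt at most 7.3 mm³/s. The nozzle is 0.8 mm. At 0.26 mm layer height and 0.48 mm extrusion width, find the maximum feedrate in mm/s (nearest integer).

Bead cross-section = 0.26 × 0.48 = 0.1248 mm².
v_max = Q/A = 7.3/0.1248 = 58.49 mm/s → 58 mm/s.

58 mm/s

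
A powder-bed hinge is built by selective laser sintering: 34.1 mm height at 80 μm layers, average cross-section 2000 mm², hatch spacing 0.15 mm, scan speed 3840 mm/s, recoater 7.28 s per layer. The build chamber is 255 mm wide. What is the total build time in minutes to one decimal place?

76.5 minutes

Layers = ⌈34.1/0.08⌉ = 427.
Hatch length per layer = 2000 / 0.15, so 13333.3 mm.
Laser time per layer = 13333.3 / 3840, so 3.4722 s.
Layer cycle: 3.4722 + 7.28 → 10.7522 s.
Total: 427 × 10.7522 s = 4591.1894 s → 76.5 minutes.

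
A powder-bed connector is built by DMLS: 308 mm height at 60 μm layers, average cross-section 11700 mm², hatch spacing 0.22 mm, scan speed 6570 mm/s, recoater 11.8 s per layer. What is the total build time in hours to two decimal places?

Number of layers: 308 / 0.06 → 5134 (rounded up).
Scan path per layer = 11700 / 0.22, so 53181.8 mm.
Scan time per layer: 53181.8 / 6570 → 8.0946 s.
Per-layer time: 8.0946 + 11.8 → 19.8946 s.
Total: 5134 × 19.8946 s = 102138.8764 s → 28.37 hours.

28.37 hours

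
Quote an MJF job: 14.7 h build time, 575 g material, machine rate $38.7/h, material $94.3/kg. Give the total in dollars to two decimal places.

Time charge = 38.7 × 14.7 = $568.89.
Material charge: 94.3 × 575/1000 → $54.2225.
Job cost: 568.89 + 54.2225 = 623.1125 ≈ $623.11.

$623.11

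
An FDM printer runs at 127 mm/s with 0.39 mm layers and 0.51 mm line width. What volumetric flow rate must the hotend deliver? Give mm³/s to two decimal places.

25.26

Extrusion cross-section: 0.39 × 0.51 → 0.1989 mm².
Volumetric flow = 127 × 0.1989 = 25.26 mm³/s.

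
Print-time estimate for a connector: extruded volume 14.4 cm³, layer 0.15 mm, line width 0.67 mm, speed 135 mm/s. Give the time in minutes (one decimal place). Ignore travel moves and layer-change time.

17.7 minutes

Bead cross-section = 0.15 × 0.67, so 0.1005 mm².
Total extruded path = 14400/0.1005 = 143283.6 mm.
Extrusion time: 143283.6 / 135 → 1061.4 s.
That's 1061.4 s → 17.7 minutes.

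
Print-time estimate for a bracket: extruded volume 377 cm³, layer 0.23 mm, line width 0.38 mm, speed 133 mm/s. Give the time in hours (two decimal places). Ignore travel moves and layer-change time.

Extrusion cross-section = 0.23 × 0.38 = 0.0874 mm².
Toolpath length = 377 cm³ / 0.0874 mm² = 377000 / 0.0874 = 4313501.1 mm.
Print-move time = 4313501.1 / 133, so 32432.3 s.
In the requested units: 32432.3 s = 9.01 hours.

9.01 hours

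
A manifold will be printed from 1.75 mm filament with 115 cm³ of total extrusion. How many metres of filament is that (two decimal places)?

Filament cross-section = π × (1.75/2)² = 2.4053 mm².
Length = 115 cm³ / 2.4053 mm² = 115000 / 2.4053 = 47811.08 mm = 47.81 m.

47.81 m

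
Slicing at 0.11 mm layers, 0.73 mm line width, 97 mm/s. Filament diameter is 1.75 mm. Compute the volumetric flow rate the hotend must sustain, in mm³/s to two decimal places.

7.79

Bead cross-section = 0.11 × 0.73, so 0.0803 mm².
Q = v·A = 97 × 0.0803 = 7.79 mm³/s.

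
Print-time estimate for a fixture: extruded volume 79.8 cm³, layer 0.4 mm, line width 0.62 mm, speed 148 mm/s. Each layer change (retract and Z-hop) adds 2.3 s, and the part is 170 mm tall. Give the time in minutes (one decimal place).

52.5 minutes

Extrusion cross-section = 0.4 × 0.62, so 0.248 mm².
Total extruded path = 79800/0.248 = 321774.2 mm.
Extrusion time: 321774.2 / 148 → 2174.2 s.
Layers = ⌈170/0.4⌉ = 425.
Layer-change overhead: 425 × 2.3 → 977.5 s.
Altogether 2174.2 + 977.5 = 3151.7 s, i.e. 52.5 minutes.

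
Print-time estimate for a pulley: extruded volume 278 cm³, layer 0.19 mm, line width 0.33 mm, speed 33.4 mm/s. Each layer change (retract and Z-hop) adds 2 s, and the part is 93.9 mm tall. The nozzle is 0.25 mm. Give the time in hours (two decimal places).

Extrusion cross-section: 0.19 × 0.33 → 0.0627 mm².
Total extruded path = 278000/0.0627 = 4433811.8 mm.
Extrusion time: 4433811.8 / 33.4 → 132748.9 s.
Layer count = ceil(93.9 / 0.19) = 495.
Z-hop total = 495 × 2 = 990 s.
Altogether 132748.9 + 990 = 133738.9 s, i.e. 37.15 hours.

37.15 hours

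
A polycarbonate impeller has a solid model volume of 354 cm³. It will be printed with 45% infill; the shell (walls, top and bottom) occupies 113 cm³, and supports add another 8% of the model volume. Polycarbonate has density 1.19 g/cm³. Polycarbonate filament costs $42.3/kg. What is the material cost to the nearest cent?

Infill region: 354 − 113 → 241 cm³.
Deposited infill: 0.45 × 241 → 108.45 cm³.
Support = 0.08 × 354, so 28.32 cm³.
Total extruded: 113 + 108.45 + 28.32 → 249.77 cm³.
Mass = 249.77 × 1.19, so 297.2263 g.
Cost = 297.2263 g / 1000 × $42.3/kg = $12.57.

$12.57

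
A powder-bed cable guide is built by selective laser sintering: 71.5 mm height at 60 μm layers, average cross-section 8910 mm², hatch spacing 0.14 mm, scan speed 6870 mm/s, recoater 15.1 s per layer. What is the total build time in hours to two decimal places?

8.07 hours

Number of layers: 71.5 / 0.06 → 1192 (rounded up).
Scan path per layer = 8910 / 0.14, so 63642.9 mm.
Laser time per layer: 63642.9 / 6870 → 9.2639 s.
Time per layer: 9.2639 + 15.1 → 24.3639 s.
Total: 1192 × 24.3639 s = 29041.7688 s → 8.07 hours.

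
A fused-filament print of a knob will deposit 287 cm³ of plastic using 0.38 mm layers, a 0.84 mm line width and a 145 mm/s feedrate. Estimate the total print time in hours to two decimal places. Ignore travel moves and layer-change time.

1.72 hours

Bead cross-section = 0.38 × 0.84, so 0.3192 mm².
Path length: 287000 mm³ / 0.3192 mm² → 899122.8 mm.
Print-move time = 899122.8 / 145, so 6200.8 s.
6200.8 s = 1.72 hours.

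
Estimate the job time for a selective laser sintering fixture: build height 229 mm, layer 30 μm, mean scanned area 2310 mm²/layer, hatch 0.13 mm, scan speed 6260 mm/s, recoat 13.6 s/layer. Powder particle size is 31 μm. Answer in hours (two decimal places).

34.86 hours

Layer count = ceil(229 / 0.03) = 7634.
Hatch length per layer = 2310 / 0.13 = 17769.2 mm.
Laser time per layer: 17769.2 / 6260 → 2.8385 s.
Layer cycle = 2.8385 + 13.6, so 16.4385 s.
Build time = 7634 × 16.4385 = 125491.509 s = 34.86 hours.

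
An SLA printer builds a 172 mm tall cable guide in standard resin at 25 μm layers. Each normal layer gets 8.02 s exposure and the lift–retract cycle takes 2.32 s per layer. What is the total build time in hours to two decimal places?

Number of layers: 172 / 0.025 → 6880 (rounded up).
Per-layer time: 8.02 + 2.32 → 10.34 s.
Build time: 6880 × 10.34 s = 71139.2 s, i.e. 19.76 hours.

19.76 hours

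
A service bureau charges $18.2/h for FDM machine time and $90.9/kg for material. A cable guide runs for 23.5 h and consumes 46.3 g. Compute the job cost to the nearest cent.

Machine-time cost = 18.2 × 23.5, so $427.70.
Material cost = 90.9 × 46.3/1000 = $4.20867.
Job cost: 427.70 + 4.20867 = 431.90867 ≈ $431.91.

$431.91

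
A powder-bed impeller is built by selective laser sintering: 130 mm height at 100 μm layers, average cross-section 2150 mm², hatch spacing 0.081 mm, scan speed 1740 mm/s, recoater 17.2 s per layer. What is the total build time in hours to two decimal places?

11.72 hours

Number of layers: 130 / 0.1 → 1300 (rounded up).
Per-layer scan distance = 2150 / 0.081, so 26543.2 mm.
Laser time per layer = 26543.2 / 1740, so 15.2547 s.
Layer cycle = 15.2547 + 17.2 = 32.4547 s.
Build time = 1300 × 32.4547 = 42191.11 s = 11.72 hours.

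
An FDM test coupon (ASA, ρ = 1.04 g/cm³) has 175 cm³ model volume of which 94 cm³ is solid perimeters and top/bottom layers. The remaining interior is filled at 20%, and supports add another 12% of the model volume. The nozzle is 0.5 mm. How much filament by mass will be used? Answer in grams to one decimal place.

Interior volume = 175 − 94 = 81 cm³.
Infill deposited = 0.20 × 81 = 16.2 cm³.
Support = 0.12 × 175, so 21 cm³.
Total printed volume = 94 + 16.2 + 21 = 131.2 cm³.
Mass: 131.2 × 1.04 → 136.448 g.

136.4 g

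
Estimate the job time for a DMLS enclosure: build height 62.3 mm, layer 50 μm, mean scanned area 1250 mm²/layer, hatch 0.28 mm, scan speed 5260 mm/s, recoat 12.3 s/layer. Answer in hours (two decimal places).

Number of layers: 62.3 / 0.05 → 1246 (rounded up).
Hatch length per layer = 1250 / 0.28, so 4464.3 mm.
Laser time per layer = 4464.3 / 5260, so 0.8487 s.
Per-layer time = 0.8487 + 12.3 = 13.1487 s.
1246 layers × 13.1487 s/layer = 16383.2802 s, i.e. 4.55 hours.

4.55 hours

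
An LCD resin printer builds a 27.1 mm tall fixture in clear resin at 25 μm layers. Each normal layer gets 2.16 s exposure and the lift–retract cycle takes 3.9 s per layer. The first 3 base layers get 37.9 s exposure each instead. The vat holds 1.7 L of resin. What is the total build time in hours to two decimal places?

Layer count = ceil(27.1 / 0.025) = 1084.
Base layers = 3 × (37.9 + 3.9) = 125.4 s.
Normal layers = 1081 × (2.16 + 3.9) = 6550.86 s.
Total = 125.4 + 6550.86 = 6676.26 s = 1.85 hours.

1.85 hours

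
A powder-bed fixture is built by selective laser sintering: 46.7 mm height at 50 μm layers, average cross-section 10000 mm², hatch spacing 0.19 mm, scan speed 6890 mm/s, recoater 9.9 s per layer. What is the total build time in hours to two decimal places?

4.55 hours

Layers = ⌈46.7/0.05⌉ = 934.
Hatch length per layer = 10000 / 0.19 = 52631.6 mm.
Laser time per layer = 52631.6 / 6890, so 7.6388 s.
Time per layer = 7.6388 + 9.9, so 17.5388 s.
934 layers × 17.5388 s/layer = 16381.2392 s, i.e. 4.55 hours.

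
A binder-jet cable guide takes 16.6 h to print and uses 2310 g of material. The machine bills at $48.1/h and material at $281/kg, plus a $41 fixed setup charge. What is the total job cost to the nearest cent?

$1488.57

Time charge = 48.1 × 16.6 = $798.46.
Material charge = 281 × 2310/1000 = $649.11.
Total = 798.46 + 649.11 + 41 = $1488.57.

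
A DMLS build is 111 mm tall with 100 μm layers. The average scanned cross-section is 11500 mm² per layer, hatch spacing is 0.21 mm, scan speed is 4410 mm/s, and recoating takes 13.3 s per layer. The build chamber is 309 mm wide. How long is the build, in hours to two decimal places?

7.93 hours

Layers = ⌈111/0.1⌉ = 1110.
Per-layer scan distance = 11500 / 0.21 = 54761.9 mm.
Per-layer scan time: 54761.9 / 4410 → 12.4177 s.
Layer cycle = 12.4177 + 13.3, so 25.7177 s.
Total: 1110 × 25.7177 s = 28546.647 s → 7.93 hours.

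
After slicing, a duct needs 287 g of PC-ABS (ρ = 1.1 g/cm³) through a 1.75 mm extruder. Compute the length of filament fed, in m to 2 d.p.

108.47 m

Volume = 287 g / 1.1 g·cm⁻³ = 260.9091 cm³ = 260909.1 mm³.
Cross-section of 1.75 mm filament: π·(1.75/2)² = 2.4053 mm².
L = V/A = 260909.1/2.4053 = 108472.58 mm → 108.47 m.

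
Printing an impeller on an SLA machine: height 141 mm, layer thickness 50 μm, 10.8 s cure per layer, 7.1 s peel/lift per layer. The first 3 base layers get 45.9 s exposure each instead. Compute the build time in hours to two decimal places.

14.05 hours

Layers = ⌈141/0.05⌉ = 2820.
Burn-in layers = 3 × (45.9 + 7.1), so 159 s.
Remaining layers: 2817 × (10.8 + 7.1) → 50424.3 s.
Sum: 159 + 50424.3 = 50583.3 s → 14.05 hours.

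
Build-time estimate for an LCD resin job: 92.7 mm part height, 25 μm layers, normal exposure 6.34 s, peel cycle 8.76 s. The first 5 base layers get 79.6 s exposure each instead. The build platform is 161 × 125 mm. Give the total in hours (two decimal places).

15.65 hours

Layers = ⌈92.7/0.025⌉ = 3708.
Base layers: 5 × (79.6 + 8.76) → 441.8 s.
Remaining layers = 3703 × (6.34 + 8.76) = 55915.3 s.
Sum: 441.8 + 55915.3 = 56357.1 s → 15.65 hours.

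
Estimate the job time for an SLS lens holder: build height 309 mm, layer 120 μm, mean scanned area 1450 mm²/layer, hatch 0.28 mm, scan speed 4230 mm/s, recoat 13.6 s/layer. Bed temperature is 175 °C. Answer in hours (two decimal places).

Layer count = ceil(309 / 0.12) = 2575.
Hatch length per layer = 1450 / 0.28, so 5178.6 mm.
Laser time per layer = 5178.6 / 4230 = 1.2243 s.
Per-layer time = 1.2243 + 13.6, so 14.8243 s.
Total: 2575 × 14.8243 s = 38172.5725 s → 10.60 hours.

10.60 hours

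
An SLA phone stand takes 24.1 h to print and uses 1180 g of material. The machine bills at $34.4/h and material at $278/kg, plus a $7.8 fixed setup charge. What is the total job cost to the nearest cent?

$1164.88

Machine cost = 34.4 × 24.1 = $829.04.
Material charge: 278 × 1180/1000 → $328.04.
Total = 829.04 + 328.04 + 7.8 = $1164.88.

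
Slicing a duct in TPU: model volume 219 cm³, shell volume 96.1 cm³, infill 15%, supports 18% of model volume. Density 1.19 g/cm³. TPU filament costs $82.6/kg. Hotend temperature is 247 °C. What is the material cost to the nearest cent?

$15.13

Interior volume = 219 − 96.1, so 122.9 cm³.
Infill deposited = 0.15 × 122.9 = 18.435 cm³.
Support = 0.18 × 219, so 39.42 cm³.
Total printed volume: 96.1 + 18.435 + 39.42 → 153.955 cm³.
Mass = 153.955 × 1.19 = 183.20645 g.
At $82.6/kg: 183.20645/1000 × 82.6 = $15.13.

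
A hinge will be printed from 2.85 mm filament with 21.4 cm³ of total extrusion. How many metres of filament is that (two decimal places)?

Filament cross-section = π × (2.85/2)² = 6.3794 mm².
L = 21400 mm³ / 6.3794 mm² = 3354.55 mm, i.e. 3.35 m.

3.35 m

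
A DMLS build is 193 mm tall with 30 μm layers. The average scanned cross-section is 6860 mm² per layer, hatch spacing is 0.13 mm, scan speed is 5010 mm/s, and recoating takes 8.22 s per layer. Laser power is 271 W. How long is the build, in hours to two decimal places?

Number of layers: 193 / 0.03 → 6434 (rounded up).
Per-layer scan distance = 6860 / 0.13 = 52769.2 mm.
Scan time per layer = 52769.2 / 5010 = 10.5328 s.
Time per layer: 10.5328 + 8.22 → 18.7528 s.
6434 layers × 18.7528 s/layer = 120655.5152 s, i.e. 33.52 hours.

33.52 hours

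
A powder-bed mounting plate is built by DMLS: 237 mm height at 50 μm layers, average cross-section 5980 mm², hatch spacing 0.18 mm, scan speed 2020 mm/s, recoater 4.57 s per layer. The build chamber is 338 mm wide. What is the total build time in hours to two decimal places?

Layers = ⌈237/0.05⌉ = 4740.
Scan path per layer: 5980 / 0.18 → 33222.2 mm.
Laser time per layer = 33222.2 / 2020 = 16.4466 s.
Per-layer time = 16.4466 + 4.57 = 21.0166 s.
Build time = 4740 × 21.0166 = 99618.684 s = 27.67 hours.

27.67 hours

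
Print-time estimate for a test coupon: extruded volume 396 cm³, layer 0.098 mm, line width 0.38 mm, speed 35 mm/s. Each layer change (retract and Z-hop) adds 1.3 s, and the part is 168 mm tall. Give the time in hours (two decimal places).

85.01 hours

Bead cross-section = 0.098 × 0.38, so 0.03724 mm².
Path length: 396000 mm³ / 0.03724 mm² → 10633727.2 mm.
Time extruding = 10633727.2 / 35 = 303820.8 s.
Layer count = ceil(168 / 0.098) = 1715.
Non-print overhead = 1715 × 1.3, so 2229.5 s.
Total = 303820.8 + 2229.5 = 306050.3 s = 85.01 hours.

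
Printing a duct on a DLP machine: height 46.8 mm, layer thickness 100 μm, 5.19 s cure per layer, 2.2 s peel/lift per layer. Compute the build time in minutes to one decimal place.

Layers = ⌈46.8/0.1⌉ = 468.
Per-layer time: 5.19 + 2.2 → 7.39 s.
Total = 468 × 7.39 = 3458.52 s = 57.6 minutes.

57.6 minutes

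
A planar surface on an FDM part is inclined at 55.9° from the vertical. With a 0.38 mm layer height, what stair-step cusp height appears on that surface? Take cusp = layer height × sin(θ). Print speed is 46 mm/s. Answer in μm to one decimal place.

314.7 μm

sin(55.9°) = 0.8281, so cusp = 0.38 × 0.8281 = 0.314678 mm → 314.7 μm.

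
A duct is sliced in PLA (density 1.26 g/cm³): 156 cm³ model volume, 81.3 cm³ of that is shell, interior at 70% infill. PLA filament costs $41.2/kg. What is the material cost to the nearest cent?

$6.93

Infill region = 156 − 81.3 = 74.7 cm³.
Deposited infill: 0.70 × 74.7 → 52.29 cm³.
Deposited volume = 81.3 + 52.29, so 133.59 cm³.
Mass = 133.59 × 1.26, so 168.3234 g.
Cost = 168.3234 g / 1000 × $41.2/kg = $6.93.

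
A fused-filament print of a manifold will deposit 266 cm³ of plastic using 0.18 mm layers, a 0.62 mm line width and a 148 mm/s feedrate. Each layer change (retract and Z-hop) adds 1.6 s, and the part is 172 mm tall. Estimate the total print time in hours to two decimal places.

Extrusion cross-section = 0.18 × 0.62 = 0.1116 mm².
Total extruded path = 266000/0.1116 = 2383512.5 mm.
Print-move time = 2383512.5 / 148, so 16104.8 s.
Layer count = ceil(172 / 0.18) = 956.
Layer-change overhead = 956 × 1.6 = 1529.6 s.
Altogether 16104.8 + 1529.6 = 17634.4 s, i.e. 4.90 hours.

4.90 hours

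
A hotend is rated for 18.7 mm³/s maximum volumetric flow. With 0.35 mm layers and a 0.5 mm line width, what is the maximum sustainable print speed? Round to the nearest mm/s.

A = 0.35 × 0.5 = 0.175 mm².
v_max = Q/A = 18.7/0.175 = 106.86 mm/s → 107 mm/s.

107 mm/s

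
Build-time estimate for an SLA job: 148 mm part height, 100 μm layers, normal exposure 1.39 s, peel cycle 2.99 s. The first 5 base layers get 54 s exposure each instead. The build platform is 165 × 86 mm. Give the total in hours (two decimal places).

Layer count = ceil(148 / 0.1) = 1480.
Burn-in layers: 5 × (54 + 2.99) → 284.95 s.
Normal layers = 1475 × (1.39 + 2.99), so 6460.5 s.
Total = 284.95 + 6460.5 = 6745.45 s = 1.87 hours.

1.87 hours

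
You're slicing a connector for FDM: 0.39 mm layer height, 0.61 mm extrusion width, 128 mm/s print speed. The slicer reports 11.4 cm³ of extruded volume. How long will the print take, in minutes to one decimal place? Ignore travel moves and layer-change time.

Bead cross-section = 0.39 × 0.61 = 0.2379 mm².
Path length: 11400 mm³ / 0.2379 mm² → 47919.3 mm.
Print-move time = 47919.3 / 128, so 374.4 s.
374.4 s = 6.2 minutes.

6.2 minutes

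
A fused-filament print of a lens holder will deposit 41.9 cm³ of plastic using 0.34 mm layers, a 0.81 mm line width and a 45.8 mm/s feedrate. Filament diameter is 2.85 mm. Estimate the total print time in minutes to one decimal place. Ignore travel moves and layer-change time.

Extrusion cross-section: 0.34 × 0.81 → 0.2754 mm².
Path length: 41900 mm³ / 0.2754 mm² → 152142.3 mm.
Time extruding = 152142.3 / 45.8 = 3321.9 s.
That's 3321.9 s → 55.4 minutes.

55.4 minutes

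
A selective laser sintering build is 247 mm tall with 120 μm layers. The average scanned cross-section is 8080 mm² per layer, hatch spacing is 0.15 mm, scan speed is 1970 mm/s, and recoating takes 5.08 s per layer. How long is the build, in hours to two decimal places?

18.54 hours

Number of layers: 247 / 0.12 → 2059 (rounded up).
Hatch length per layer = 8080 / 0.15 = 53866.7 mm.
Per-layer scan time = 53866.7 / 1970 = 27.3435 s.
Layer cycle = 27.3435 + 5.08, so 32.4235 s.
Build time = 2059 × 32.4235 = 66759.9865 s = 18.54 hours.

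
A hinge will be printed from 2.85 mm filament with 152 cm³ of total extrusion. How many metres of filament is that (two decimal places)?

Filament cross-section = π × (2.85/2)² = 6.3794 mm².
L = 152000 mm³ / 6.3794 mm² = 23826.69 mm, i.e. 23.83 m.

23.83 m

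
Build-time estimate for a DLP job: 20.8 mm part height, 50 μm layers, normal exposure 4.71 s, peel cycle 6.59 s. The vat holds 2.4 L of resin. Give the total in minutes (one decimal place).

78.3 minutes

Layers = ⌈20.8/0.05⌉ = 416.
Cycle time = 4.71 + 6.59 = 11.3 s.
Total = 416 × 11.3 = 4700.8 s = 78.3 minutes.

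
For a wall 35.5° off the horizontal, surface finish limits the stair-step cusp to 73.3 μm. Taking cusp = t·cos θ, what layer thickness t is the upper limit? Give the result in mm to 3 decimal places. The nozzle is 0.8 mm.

0.090 mm

t = h_c / cos θ = 0.0733 / 0.8141 = 0.090 mm.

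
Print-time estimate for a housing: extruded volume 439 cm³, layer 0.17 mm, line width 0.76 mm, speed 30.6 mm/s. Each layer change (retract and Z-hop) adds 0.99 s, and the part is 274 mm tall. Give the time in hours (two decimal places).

31.29 hours

Extrusion cross-section: 0.17 × 0.76 → 0.1292 mm².
Total extruded path = 439000/0.1292 = 3397832.8 mm.
Extrusion time: 3397832.8 / 30.6 → 111040.3 s.
Layers = ⌈274/0.17⌉ = 1612.
Layer-change overhead = 1612 × 0.99, so 1595.88 s.
Total = 111040.3 + 1595.88 = 112636.18 s = 31.29 hours.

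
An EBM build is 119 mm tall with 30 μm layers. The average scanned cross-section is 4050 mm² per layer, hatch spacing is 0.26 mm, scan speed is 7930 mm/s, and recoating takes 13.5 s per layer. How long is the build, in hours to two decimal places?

17.04 hours

Number of layers: 119 / 0.03 → 3967 (rounded up).
Scan path per layer = 4050 / 0.26 = 15576.9 mm.
Beam time per layer = 15576.9 / 7930, so 1.9643 s.
Layer cycle = 1.9643 + 13.5 = 15.4643 s.
Total: 3967 × 15.4643 s = 61346.8781 s → 17.04 hours.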